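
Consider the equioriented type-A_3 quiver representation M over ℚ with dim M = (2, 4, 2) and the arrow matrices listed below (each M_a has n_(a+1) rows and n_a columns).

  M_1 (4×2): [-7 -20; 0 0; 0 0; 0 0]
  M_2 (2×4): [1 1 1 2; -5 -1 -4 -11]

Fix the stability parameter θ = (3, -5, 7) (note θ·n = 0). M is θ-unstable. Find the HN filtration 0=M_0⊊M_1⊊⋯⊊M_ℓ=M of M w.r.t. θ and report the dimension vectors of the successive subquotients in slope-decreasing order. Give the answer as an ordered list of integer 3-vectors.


Interval decomposition of M: I[1,1], I[1,3], I[2,2]^2, I[2,3].
HN type (ℓ=4): μ^(1)=7; μ^(2)=3; μ^(3)=-1; μ^(4)=-5

((0, 0, 2); (1, 0, 0); (1, 1, 0); (0, 3, 0))


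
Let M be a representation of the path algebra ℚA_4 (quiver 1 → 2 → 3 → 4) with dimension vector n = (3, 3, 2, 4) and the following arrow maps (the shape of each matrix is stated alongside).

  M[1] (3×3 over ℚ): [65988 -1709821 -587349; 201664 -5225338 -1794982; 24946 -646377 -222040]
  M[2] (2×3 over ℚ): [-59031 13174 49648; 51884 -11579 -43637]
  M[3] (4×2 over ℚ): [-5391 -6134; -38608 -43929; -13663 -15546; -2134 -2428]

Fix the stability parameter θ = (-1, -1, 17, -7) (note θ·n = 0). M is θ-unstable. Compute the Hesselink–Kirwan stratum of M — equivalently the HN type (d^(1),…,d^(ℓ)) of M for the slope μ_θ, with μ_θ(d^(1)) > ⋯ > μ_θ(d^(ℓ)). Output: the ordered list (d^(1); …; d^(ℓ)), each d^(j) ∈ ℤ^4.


Barcode: M ≅ I[1,1], I[1,4]^2, I[2,2], I[4,4]^2. HN layers by μ_θ (3 steps, strictly decreasing):
  μ^(1)=5; μ^(2)=-1; μ^(3)=-7

((0, 0, 2, 2); (3, 3, 0, 0); (0, 0, 0, 2))


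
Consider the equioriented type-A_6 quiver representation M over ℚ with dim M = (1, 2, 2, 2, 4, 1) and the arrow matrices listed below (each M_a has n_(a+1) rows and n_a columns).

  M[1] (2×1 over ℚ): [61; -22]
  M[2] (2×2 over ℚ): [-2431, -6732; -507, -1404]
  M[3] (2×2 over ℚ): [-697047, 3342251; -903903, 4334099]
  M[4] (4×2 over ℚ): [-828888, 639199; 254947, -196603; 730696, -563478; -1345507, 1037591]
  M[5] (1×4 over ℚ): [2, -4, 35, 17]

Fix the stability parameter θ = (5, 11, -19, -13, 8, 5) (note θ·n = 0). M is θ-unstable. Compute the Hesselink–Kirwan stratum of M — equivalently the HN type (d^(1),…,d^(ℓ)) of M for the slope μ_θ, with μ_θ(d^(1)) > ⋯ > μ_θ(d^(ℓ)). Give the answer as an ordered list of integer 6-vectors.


Barcode: M ≅ I[1,3], I[2,2], I[3,5], I[4,6], I[5,5]^2. HN layers by μ_θ (6 steps, strictly decreasing):
  μ^(1)=11; μ^(2)=8; μ^(3)=13/2; μ^(4)=-1; μ^(5)=-13; μ^(6)=-19

((0, 1, 0, 0, 0, 0); (0, 0, 0, 0, 3, 0); (0, 0, 0, 0, 1, 1); (1, 1, 1, 0, 0, 0); (0, 0, 0, 2, 0, 0); (0, 0, 1, 0, 0, 0))


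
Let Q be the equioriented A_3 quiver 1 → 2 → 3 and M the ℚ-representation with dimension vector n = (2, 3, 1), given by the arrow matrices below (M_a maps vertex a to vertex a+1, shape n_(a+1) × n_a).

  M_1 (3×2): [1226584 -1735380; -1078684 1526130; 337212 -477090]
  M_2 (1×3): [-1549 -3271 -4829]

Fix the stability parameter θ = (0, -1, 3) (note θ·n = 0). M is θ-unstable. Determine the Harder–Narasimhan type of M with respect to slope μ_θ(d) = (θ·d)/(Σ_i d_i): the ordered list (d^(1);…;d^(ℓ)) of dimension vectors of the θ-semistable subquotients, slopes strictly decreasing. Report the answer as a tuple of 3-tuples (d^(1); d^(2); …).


Interval decomposition of M: I[1,1], I[1,2], I[2,2], I[2,3].
HN type (ℓ=4): μ^(1)=3; μ^(2)=0; μ^(3)=-1/2; μ^(4)=-1

((0, 0, 1); (1, 0, 0); (1, 1, 0); (0, 2, 0))


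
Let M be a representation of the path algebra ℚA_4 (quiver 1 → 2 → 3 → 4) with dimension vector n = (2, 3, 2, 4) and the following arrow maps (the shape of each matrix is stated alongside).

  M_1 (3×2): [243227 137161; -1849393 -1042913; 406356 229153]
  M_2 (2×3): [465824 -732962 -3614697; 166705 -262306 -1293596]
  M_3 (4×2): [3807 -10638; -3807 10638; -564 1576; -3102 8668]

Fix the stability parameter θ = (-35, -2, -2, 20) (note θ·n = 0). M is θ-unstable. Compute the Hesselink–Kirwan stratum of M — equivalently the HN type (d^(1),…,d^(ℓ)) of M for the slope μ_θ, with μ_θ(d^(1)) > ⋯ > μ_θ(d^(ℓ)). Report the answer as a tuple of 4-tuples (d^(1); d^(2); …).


Via rank(M_{q-1}∘⋯∘M_p): M ≅ I[1,3], I[1,4], I[2,2], I[4,4]^3.
μ_θ-semistable layers: μ^(1)=20; μ^(2)=-2; μ^(3)=-35

((0, 0, 0, 4); (0, 3, 2, 0); (2, 0, 0, 0))


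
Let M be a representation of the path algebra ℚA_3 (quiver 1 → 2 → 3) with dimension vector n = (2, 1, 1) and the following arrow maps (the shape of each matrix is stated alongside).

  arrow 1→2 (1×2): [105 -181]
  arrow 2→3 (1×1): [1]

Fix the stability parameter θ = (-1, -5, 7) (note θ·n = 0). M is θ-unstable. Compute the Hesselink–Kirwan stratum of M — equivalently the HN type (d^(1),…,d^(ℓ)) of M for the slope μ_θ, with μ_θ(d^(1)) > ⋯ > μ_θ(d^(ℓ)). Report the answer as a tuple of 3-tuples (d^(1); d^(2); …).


Barcode: M ≅ I[1,1], I[1,3]. HN layers by μ_θ (3 steps, strictly decreasing):
  μ^(1)=7; μ^(2)=-1; μ^(3)=-3

((0, 0, 1); (1, 0, 0); (1, 1, 0))


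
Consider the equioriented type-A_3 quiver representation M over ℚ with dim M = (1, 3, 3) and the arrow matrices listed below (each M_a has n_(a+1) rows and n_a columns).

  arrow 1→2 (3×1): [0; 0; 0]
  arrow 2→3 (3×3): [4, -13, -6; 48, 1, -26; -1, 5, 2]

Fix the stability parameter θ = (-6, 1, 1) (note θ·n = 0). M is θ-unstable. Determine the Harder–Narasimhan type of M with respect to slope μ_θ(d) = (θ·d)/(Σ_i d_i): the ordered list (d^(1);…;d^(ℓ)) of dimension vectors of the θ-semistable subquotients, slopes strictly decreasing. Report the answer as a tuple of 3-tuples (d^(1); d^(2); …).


Interval decomposition of M: I[1,1], I[2,3]^3.
HN type (ℓ=2): μ^(1)=1; μ^(2)=-6

((0, 3, 3); (1, 0, 0))


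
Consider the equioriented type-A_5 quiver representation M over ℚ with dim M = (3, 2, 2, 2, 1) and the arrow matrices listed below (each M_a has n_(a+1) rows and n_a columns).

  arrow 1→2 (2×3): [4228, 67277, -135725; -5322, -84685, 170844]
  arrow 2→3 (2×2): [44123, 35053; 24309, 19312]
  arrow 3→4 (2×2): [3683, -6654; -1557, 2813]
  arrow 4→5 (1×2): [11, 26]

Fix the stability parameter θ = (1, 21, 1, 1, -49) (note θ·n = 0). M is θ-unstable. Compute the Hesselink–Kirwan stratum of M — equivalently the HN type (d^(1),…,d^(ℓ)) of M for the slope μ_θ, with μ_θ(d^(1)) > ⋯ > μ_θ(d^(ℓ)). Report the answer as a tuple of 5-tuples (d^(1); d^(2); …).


Via rank(M_{q-1}∘⋯∘M_p): M ≅ I[1,1], I[1,4], I[1,5].
μ_θ-semistable layers: μ^(1)=23/3; μ^(2)=1; μ^(3)=-5

((0, 1, 1, 1, 0); (2, 0, 0, 0, 0); (1, 1, 1, 1, 1))


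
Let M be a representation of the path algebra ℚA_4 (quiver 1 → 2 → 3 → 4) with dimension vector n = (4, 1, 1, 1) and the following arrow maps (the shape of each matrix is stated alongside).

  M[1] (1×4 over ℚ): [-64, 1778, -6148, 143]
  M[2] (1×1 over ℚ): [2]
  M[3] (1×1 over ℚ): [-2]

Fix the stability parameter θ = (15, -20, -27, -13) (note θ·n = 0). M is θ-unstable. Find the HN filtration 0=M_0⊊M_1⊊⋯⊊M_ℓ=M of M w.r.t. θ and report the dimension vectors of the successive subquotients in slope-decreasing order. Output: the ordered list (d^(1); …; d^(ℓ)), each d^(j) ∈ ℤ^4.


Interval decomposition of M: I[1,1]^3, I[1,4].
HN type (ℓ=2): μ^(1)=15; μ^(2)=-45/4

((3, 0, 0, 0); (1, 1, 1, 1))


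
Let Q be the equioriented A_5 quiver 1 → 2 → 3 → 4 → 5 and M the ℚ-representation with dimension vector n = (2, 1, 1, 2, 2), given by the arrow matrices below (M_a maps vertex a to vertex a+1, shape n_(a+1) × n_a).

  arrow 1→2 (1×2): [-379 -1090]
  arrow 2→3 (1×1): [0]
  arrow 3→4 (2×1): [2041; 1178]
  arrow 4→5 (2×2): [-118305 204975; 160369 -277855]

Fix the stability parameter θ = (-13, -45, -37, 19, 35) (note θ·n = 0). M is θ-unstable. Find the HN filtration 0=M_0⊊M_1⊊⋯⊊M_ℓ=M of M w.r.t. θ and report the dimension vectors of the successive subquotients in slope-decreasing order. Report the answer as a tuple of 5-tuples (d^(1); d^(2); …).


Interval decomposition of M: I[1,1], I[1,2], I[3,5], I[4,4], I[5,5].
HN type (ℓ=5): μ^(1)=35; μ^(2)=19; μ^(3)=-13; μ^(4)=-29; μ^(5)=-37

((0, 0, 0, 0, 2); (0, 0, 0, 2, 0); (1, 0, 0, 0, 0); (1, 1, 0, 0, 0); (0, 0, 1, 0, 0))


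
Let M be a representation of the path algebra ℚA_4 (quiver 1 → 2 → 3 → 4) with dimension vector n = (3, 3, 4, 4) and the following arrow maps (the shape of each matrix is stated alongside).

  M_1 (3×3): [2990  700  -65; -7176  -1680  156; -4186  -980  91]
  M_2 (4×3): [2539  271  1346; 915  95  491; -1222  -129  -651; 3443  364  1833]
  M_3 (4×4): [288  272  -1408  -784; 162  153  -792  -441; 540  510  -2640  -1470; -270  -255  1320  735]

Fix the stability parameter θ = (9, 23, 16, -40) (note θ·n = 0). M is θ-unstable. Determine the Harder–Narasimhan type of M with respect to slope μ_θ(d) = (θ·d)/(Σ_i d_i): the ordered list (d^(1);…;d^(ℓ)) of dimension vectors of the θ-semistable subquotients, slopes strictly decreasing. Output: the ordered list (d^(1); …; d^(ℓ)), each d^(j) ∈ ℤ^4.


Interval decomposition of M: I[1,1]^2, I[1,3], I[2,3], I[2,4], I[3,3], I[4,4]^3.
HN type (ℓ=5): μ^(1)=39/2; μ^(2)=16; μ^(3)=9; μ^(4)=-1/3; μ^(5)=-40

((0, 2, 2, 0); (0, 0, 1, 0); (3, 0, 0, 0); (0, 1, 1, 1); (0, 0, 0, 3))


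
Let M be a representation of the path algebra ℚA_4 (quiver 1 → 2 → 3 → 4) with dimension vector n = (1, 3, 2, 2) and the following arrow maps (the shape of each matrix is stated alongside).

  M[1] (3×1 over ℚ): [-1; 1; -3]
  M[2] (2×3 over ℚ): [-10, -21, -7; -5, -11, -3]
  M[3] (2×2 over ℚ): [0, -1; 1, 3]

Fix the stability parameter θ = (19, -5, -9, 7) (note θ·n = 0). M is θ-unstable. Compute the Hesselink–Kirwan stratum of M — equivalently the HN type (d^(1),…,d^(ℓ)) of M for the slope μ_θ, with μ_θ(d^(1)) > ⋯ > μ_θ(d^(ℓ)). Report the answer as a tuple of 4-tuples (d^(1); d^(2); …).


Barcode: M ≅ I[1,4], I[2,2], I[2,4]. HN layers by μ_θ (4 steps, strictly decreasing):
  μ^(1)=7; μ^(2)=5/3; μ^(3)=-5; μ^(4)=-7

((0, 0, 0, 2); (1, 1, 1, 0); (0, 1, 0, 0); (0, 1, 1, 0))


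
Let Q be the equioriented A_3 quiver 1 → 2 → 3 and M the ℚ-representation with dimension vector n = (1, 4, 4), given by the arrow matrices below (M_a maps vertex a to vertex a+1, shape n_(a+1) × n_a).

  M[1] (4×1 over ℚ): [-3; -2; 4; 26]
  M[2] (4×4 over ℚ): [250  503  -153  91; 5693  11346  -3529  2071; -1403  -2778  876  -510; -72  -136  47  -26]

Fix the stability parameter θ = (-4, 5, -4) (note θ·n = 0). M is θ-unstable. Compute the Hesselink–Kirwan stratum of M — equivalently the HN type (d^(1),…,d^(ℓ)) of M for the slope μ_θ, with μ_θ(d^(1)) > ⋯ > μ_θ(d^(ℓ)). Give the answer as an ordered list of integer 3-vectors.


Via rank(M_{q-1}∘⋯∘M_p): M ≅ I[1,3], I[2,3]^3.
μ_θ-semistable layers: μ^(1)=1/2; μ^(2)=-4

((0, 4, 4); (1, 0, 0))


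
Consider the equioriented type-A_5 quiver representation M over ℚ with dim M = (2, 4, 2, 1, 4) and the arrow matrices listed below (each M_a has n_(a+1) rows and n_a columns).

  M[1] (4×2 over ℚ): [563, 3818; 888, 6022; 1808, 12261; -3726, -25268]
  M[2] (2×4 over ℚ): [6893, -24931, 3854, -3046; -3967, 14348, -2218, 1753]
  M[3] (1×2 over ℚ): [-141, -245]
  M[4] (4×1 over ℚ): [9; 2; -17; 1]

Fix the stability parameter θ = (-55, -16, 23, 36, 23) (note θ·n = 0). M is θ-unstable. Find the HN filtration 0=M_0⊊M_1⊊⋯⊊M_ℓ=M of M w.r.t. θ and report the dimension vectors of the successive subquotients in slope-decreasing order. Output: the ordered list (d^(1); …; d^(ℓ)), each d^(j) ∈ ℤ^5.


Barcode: M ≅ I[1,3], I[1,5], I[2,2]^2, I[5,5]^3. HN layers by μ_θ (4 steps, strictly decreasing):
  μ^(1)=59/2; μ^(2)=23; μ^(3)=-16; μ^(4)=-55

((0, 0, 0, 1, 1); (0, 0, 2, 0, 3); (0, 4, 0, 0, 0); (2, 0, 0, 0, 0))


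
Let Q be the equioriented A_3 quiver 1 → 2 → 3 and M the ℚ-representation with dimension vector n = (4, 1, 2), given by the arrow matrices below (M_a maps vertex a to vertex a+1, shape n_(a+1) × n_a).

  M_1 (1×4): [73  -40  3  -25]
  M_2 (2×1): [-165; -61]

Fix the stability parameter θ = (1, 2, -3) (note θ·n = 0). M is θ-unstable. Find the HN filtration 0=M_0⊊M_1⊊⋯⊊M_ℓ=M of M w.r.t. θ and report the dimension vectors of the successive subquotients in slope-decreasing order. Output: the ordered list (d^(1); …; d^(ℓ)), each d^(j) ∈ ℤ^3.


Interval decomposition of M: I[1,1]^3, I[1,3], I[3,3].
HN type (ℓ=3): μ^(1)=1; μ^(2)=0; μ^(3)=-3

((3, 0, 0); (1, 1, 1); (0, 0, 1))


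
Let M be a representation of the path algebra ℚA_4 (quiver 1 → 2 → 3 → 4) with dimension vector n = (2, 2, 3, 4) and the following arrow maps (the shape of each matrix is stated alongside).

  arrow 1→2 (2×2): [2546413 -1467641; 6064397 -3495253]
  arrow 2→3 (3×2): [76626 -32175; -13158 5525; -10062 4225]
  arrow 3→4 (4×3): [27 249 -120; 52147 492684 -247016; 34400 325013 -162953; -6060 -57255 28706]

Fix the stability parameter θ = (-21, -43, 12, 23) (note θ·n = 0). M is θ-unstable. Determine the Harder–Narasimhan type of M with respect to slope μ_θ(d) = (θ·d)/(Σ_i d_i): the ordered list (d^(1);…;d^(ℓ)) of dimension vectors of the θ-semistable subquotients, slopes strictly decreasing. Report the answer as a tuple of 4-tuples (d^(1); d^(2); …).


Interval decomposition of M: I[1,2], I[1,4], I[3,4]^2, I[4,4].
HN type (ℓ=3): μ^(1)=23; μ^(2)=12; μ^(3)=-32

((0, 0, 0, 4); (0, 0, 3, 0); (2, 2, 0, 0))


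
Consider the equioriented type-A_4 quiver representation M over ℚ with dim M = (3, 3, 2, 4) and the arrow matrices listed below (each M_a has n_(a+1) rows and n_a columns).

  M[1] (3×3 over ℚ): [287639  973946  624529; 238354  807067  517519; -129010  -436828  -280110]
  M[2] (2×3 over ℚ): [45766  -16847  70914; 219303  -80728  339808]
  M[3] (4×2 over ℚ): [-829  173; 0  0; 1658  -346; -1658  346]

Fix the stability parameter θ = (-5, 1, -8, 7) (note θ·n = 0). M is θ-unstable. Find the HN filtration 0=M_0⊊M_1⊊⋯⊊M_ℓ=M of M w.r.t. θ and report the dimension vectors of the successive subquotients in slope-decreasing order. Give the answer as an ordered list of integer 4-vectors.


Via rank(M_{q-1}∘⋯∘M_p): M ≅ I[1,1], I[1,3], I[1,4], I[2,2], I[4,4]^3.
μ_θ-semistable layers: μ^(1)=7; μ^(2)=1; μ^(3)=-7/2; μ^(4)=-5

((0, 0, 0, 4); (0, 1, 0, 0); (0, 2, 2, 0); (3, 0, 0, 0))


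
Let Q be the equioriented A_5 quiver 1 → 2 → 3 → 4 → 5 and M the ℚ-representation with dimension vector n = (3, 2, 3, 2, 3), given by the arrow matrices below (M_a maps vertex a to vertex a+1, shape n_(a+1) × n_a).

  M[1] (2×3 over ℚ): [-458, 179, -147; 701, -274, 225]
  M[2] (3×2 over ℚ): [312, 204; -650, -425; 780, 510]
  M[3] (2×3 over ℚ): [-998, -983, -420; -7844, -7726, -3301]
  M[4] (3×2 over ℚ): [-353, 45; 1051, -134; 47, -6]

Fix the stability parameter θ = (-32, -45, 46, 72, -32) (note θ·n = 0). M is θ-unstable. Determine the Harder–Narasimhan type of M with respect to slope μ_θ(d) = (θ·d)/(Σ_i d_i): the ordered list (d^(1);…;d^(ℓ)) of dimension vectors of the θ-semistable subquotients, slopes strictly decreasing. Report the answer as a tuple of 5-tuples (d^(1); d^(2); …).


Interval decomposition of M: I[1,1], I[1,2], I[1,5], I[3,3], I[3,5], I[5,5].
HN type (ℓ=4): μ^(1)=46; μ^(2)=86/3; μ^(3)=-32; μ^(4)=-77/2

((0, 0, 1, 0, 0); (0, 0, 2, 2, 2); (1, 0, 0, 0, 1); (2, 2, 0, 0, 0))


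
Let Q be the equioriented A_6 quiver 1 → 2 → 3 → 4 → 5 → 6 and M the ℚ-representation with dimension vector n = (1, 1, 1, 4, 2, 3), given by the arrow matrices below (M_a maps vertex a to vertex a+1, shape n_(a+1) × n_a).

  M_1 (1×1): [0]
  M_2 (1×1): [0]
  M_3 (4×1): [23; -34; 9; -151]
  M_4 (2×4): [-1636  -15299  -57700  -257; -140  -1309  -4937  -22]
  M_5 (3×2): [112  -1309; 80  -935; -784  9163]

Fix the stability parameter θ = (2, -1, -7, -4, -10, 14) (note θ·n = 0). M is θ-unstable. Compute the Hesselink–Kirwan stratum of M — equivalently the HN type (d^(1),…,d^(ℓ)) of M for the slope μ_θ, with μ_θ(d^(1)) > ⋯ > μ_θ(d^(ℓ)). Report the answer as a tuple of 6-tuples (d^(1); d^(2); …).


Barcode: M ≅ I[1,1], I[2,2], I[3,6], I[4,4]^2, I[4,5], I[6,6]^2. HN layers by μ_θ (5 steps, strictly decreasing):
  μ^(1)=14; μ^(2)=2; μ^(3)=-1; μ^(4)=-4; μ^(5)=-7

((0, 0, 0, 0, 0, 3); (1, 0, 0, 0, 0, 0); (0, 1, 0, 0, 0, 0); (0, 0, 0, 2, 0, 0); (0, 0, 1, 2, 2, 0))


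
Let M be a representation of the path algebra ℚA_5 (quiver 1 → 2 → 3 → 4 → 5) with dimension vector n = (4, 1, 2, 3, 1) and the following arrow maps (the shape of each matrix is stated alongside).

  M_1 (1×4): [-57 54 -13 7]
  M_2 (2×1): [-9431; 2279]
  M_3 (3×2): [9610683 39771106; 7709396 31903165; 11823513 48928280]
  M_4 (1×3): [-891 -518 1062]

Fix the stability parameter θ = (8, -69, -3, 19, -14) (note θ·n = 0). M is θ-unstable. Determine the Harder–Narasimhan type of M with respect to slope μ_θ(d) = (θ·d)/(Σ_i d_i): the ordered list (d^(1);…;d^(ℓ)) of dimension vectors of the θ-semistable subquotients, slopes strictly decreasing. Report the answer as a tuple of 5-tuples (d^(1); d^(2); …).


Via rank(M_{q-1}∘⋯∘M_p): M ≅ I[1,1]^3, I[1,5], I[3,4], I[4,4].
μ_θ-semistable layers: μ^(1)=19; μ^(2)=8; μ^(3)=5/2; μ^(4)=-3; μ^(5)=-61/2

((0, 0, 0, 2, 0); (3, 0, 0, 0, 0); (0, 0, 0, 1, 1); (0, 0, 2, 0, 0); (1, 1, 0, 0, 0))


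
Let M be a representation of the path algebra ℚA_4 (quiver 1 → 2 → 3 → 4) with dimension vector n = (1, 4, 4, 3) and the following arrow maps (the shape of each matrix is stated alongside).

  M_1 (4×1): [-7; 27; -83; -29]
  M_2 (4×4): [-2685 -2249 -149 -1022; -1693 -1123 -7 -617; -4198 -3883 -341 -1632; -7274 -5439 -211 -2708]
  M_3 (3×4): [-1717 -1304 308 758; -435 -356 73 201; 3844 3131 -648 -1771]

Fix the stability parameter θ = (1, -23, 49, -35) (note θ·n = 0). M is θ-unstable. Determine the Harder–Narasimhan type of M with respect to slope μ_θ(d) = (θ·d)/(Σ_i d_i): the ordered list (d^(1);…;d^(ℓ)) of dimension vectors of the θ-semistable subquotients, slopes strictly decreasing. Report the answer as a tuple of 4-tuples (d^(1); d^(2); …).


Interval decomposition of M: I[1,4], I[2,3], I[2,4]^2.
HN type (ℓ=4): μ^(1)=49; μ^(2)=7; μ^(3)=-11; μ^(4)=-23

((0, 0, 1, 0); (0, 0, 3, 3); (1, 1, 0, 0); (0, 3, 0, 0))


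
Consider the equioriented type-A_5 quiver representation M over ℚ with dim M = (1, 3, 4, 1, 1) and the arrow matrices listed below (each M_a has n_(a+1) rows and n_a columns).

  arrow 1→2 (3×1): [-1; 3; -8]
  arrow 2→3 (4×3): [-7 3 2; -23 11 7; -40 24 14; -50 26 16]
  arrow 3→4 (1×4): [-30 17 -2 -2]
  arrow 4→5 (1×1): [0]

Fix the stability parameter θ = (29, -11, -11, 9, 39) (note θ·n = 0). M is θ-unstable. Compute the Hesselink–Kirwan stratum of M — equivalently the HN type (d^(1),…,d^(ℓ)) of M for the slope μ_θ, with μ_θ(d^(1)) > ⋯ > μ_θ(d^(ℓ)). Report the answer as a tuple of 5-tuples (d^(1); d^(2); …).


Via rank(M_{q-1}∘⋯∘M_p): M ≅ I[1,2], I[2,3], I[2,4], I[3,3]^2, I[5,5].
μ_θ-semistable layers: μ^(1)=39; μ^(2)=9; μ^(3)=-11

((0, 0, 0, 0, 1); (1, 1, 0, 1, 0); (0, 2, 4, 0, 0))


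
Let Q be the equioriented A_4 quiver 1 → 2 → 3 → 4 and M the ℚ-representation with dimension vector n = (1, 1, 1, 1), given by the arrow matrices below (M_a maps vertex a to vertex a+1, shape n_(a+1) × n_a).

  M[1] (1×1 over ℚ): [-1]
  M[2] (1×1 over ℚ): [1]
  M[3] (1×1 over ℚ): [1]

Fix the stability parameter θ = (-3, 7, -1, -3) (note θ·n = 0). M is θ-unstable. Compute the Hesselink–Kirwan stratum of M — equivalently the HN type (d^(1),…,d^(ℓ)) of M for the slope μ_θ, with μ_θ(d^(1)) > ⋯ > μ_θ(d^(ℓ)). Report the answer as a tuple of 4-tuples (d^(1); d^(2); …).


Via rank(M_{q-1}∘⋯∘M_p): M ≅ I[1,4].
μ_θ-semistable layers: μ^(1)=1; μ^(2)=-3

((0, 1, 1, 1); (1, 0, 0, 0))


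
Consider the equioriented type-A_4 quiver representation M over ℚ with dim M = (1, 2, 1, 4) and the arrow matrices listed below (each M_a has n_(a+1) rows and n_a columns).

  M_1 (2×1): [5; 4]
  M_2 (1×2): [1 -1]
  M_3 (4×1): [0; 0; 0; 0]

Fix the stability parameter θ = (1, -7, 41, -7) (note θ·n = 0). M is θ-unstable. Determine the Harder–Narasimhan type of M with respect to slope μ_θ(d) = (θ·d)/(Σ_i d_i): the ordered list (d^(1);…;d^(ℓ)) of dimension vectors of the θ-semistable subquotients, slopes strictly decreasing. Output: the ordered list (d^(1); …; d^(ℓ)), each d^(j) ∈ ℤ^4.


Interval decomposition of M: I[1,3], I[2,2], I[4,4]^4.
HN type (ℓ=3): μ^(1)=41; μ^(2)=-3; μ^(3)=-7

((0, 0, 1, 0); (1, 1, 0, 0); (0, 1, 0, 4))


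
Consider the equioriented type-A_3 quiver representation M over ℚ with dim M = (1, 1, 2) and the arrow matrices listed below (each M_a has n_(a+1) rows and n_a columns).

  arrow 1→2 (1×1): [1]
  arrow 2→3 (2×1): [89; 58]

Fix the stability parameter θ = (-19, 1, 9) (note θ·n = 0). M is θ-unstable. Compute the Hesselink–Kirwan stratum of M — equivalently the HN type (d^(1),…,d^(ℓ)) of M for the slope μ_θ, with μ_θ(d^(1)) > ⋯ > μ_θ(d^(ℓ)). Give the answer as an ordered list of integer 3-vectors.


Via rank(M_{q-1}∘⋯∘M_p): M ≅ I[1,3], I[3,3].
μ_θ-semistable layers: μ^(1)=9; μ^(2)=1; μ^(3)=-19

((0, 0, 2); (0, 1, 0); (1, 0, 0))


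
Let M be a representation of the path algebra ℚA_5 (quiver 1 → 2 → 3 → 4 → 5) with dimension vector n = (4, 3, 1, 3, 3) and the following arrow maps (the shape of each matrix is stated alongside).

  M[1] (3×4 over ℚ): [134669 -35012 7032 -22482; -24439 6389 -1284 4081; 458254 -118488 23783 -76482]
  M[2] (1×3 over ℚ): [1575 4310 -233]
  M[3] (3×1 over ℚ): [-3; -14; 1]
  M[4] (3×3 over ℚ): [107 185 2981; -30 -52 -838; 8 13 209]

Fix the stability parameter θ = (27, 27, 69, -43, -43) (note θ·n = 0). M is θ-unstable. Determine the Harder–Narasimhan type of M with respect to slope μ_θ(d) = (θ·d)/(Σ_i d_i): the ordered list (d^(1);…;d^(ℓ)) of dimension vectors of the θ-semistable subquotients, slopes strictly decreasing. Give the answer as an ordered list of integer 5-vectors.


Via rank(M_{q-1}∘⋯∘M_p): M ≅ I[1,1], I[1,2]^2, I[1,5], I[4,5]^2.
μ_θ-semistable layers: μ^(1)=27; μ^(2)=37/5; μ^(3)=-43

((3, 2, 0, 0, 0); (1, 1, 1, 1, 1); (0, 0, 0, 2, 2))


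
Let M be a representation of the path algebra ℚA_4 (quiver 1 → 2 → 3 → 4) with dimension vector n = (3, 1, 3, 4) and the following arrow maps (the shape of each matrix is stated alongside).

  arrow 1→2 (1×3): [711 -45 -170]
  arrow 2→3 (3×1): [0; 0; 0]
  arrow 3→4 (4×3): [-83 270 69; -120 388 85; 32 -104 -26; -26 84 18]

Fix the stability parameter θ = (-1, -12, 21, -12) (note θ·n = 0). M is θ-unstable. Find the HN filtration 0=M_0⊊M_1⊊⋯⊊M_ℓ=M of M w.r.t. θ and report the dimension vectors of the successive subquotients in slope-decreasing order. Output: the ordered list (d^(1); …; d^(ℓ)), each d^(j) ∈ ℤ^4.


Barcode: M ≅ I[1,1]^2, I[1,2], I[3,3], I[3,4]^2, I[4,4]^2. HN layers by μ_θ (5 steps, strictly decreasing):
  μ^(1)=21; μ^(2)=9/2; μ^(3)=-1; μ^(4)=-13/2; μ^(5)=-12

((0, 0, 1, 0); (0, 0, 2, 2); (2, 0, 0, 0); (1, 1, 0, 0); (0, 0, 0, 2))


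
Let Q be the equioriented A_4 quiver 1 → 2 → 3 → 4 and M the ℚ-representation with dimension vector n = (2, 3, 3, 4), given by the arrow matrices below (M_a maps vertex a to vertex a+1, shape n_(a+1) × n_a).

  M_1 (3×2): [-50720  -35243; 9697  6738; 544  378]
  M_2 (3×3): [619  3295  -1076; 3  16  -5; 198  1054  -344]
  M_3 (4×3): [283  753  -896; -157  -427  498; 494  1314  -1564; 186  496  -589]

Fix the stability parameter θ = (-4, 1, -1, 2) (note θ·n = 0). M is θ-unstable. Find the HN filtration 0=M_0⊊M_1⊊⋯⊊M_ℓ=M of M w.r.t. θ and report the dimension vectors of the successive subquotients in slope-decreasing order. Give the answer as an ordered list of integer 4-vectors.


Interval decomposition of M: I[1,3], I[1,4], I[2,2], I[3,4], I[4,4]^2.
HN type (ℓ=5): μ^(1)=2; μ^(2)=1; μ^(3)=0; μ^(4)=-1; μ^(5)=-4

((0, 0, 0, 4); (0, 1, 0, 0); (0, 2, 2, 0); (0, 0, 1, 0); (2, 0, 0, 0))


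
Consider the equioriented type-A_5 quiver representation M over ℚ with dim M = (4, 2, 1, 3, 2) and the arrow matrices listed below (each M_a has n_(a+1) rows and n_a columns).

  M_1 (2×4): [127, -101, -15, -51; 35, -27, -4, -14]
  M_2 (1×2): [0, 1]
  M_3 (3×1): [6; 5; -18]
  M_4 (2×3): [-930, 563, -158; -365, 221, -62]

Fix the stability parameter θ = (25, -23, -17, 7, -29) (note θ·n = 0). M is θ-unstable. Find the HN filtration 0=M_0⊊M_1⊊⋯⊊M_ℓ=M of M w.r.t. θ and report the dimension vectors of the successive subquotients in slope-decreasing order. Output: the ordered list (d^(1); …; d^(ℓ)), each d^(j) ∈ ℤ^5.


Interval decomposition of M: I[1,1]^2, I[1,2], I[1,5], I[4,4], I[4,5].
HN type (ℓ=5): μ^(1)=25; μ^(2)=7; μ^(3)=1; μ^(4)=-37/5; μ^(5)=-11

((2, 0, 0, 0, 0); (0, 0, 0, 1, 0); (1, 1, 0, 0, 0); (1, 1, 1, 1, 1); (0, 0, 0, 1, 1))


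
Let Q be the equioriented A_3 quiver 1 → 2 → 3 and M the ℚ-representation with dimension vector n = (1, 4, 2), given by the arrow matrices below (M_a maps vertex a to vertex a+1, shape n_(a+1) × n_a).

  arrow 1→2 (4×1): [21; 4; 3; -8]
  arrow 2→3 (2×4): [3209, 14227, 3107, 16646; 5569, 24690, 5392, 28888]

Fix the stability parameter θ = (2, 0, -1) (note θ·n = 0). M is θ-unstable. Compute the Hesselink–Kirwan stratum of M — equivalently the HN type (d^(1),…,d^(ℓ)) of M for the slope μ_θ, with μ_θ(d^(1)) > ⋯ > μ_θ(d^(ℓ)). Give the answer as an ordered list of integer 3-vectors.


Interval decomposition of M: I[1,3], I[2,2]^2, I[2,3].
HN type (ℓ=3): μ^(1)=1/3; μ^(2)=0; μ^(3)=-1/2

((1, 1, 1); (0, 2, 0); (0, 1, 1))


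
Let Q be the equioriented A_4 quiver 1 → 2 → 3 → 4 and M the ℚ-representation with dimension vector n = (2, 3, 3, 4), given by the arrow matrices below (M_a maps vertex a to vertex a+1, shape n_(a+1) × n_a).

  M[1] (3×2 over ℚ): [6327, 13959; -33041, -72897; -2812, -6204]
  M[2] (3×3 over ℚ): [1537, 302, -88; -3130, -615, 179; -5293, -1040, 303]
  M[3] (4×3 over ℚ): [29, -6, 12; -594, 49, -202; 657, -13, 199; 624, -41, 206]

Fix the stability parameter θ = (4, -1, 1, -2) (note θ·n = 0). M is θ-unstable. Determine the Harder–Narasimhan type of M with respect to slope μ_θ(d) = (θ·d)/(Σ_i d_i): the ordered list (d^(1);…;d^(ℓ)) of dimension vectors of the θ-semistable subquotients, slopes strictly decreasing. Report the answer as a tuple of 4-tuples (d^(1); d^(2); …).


Interval decomposition of M: I[1,1], I[1,4], I[2,4]^2, I[4,4].
HN type (ℓ=5): μ^(1)=4; μ^(2)=1/2; μ^(3)=-1/2; μ^(4)=-1; μ^(5)=-2

((1, 0, 0, 0); (1, 1, 1, 1); (0, 0, 2, 2); (0, 2, 0, 0); (0, 0, 0, 1))


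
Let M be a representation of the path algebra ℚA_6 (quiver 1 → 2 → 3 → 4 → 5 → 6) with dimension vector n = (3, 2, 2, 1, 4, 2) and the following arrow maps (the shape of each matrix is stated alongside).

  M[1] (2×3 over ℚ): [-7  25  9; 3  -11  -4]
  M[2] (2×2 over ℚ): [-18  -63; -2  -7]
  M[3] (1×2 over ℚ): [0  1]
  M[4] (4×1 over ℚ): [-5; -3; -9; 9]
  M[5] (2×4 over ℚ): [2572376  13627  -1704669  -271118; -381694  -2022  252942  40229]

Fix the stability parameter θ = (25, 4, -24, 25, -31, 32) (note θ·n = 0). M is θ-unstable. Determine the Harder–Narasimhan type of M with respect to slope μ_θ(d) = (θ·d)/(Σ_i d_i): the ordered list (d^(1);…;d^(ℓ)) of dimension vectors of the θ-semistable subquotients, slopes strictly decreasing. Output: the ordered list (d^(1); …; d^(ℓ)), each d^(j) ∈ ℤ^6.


Via rank(M_{q-1}∘⋯∘M_p): M ≅ I[1,1], I[1,2], I[1,6], I[3,3], I[5,5]^2, I[5,6].
μ_θ-semistable layers: μ^(1)=32; μ^(2)=25; μ^(3)=29/2; μ^(4)=-1/5; μ^(5)=-24; μ^(6)=-31

((0, 0, 0, 0, 0, 2); (1, 0, 0, 0, 0, 0); (1, 1, 0, 0, 0, 0); (1, 1, 1, 1, 1, 0); (0, 0, 1, 0, 0, 0); (0, 0, 0, 0, 3, 0))


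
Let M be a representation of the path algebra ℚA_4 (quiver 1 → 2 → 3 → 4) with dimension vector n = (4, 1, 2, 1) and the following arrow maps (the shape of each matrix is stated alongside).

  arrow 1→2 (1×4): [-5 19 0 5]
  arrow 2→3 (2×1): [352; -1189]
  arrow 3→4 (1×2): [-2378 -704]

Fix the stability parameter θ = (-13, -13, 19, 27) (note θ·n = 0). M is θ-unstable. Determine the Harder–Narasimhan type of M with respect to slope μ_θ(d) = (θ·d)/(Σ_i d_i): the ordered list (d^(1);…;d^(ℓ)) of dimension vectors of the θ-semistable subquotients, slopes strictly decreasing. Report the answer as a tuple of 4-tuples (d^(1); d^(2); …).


Interval decomposition of M: I[1,1]^3, I[1,3], I[3,4].
HN type (ℓ=3): μ^(1)=27; μ^(2)=19; μ^(3)=-13

((0, 0, 0, 1); (0, 0, 2, 0); (4, 1, 0, 0))


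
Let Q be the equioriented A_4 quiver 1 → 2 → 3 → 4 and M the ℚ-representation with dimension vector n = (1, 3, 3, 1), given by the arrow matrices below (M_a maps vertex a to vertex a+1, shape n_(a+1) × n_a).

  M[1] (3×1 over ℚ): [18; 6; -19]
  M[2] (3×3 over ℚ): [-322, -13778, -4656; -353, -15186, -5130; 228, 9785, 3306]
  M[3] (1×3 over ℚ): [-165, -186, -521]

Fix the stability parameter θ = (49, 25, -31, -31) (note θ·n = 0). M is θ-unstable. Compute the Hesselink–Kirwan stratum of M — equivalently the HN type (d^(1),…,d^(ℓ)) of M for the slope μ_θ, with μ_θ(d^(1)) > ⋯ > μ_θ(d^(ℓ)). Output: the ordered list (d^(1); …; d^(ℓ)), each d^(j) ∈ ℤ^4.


Interval decomposition of M: I[1,2], I[2,3], I[2,4], I[3,3].
HN type (ℓ=4): μ^(1)=37; μ^(2)=-3; μ^(3)=-37/3; μ^(4)=-31

((1, 1, 0, 0); (0, 1, 1, 0); (0, 1, 1, 1); (0, 0, 1, 0))


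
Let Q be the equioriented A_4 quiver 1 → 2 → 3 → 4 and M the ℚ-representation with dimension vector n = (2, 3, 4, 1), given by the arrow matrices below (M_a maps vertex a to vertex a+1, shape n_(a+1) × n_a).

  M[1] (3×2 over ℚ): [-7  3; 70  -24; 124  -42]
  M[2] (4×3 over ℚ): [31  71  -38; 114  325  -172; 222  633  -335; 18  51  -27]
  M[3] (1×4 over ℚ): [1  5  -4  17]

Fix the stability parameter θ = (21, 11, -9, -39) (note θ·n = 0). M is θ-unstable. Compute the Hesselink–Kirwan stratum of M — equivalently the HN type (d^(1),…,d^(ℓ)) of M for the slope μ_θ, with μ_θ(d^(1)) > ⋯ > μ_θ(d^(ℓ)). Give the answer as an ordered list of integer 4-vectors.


Barcode: M ≅ I[1,3], I[1,4], I[2,3], I[3,3]. HN layers by μ_θ (4 steps, strictly decreasing):
  μ^(1)=23/3; μ^(2)=1; μ^(3)=-4; μ^(4)=-9

((1, 1, 1, 0); (0, 1, 1, 0); (1, 1, 1, 1); (0, 0, 1, 0))


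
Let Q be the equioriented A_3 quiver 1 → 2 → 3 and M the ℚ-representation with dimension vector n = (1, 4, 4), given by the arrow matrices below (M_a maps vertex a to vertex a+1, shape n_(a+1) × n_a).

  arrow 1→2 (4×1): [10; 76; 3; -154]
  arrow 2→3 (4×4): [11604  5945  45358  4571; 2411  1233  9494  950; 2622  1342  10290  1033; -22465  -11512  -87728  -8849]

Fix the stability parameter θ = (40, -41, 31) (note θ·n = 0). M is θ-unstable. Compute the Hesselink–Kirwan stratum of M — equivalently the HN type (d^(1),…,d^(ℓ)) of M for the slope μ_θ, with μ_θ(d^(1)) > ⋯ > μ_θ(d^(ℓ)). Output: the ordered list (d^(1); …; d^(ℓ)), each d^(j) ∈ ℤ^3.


Via rank(M_{q-1}∘⋯∘M_p): M ≅ I[1,2], I[2,3]^3, I[3,3].
μ_θ-semistable layers: μ^(1)=31; μ^(2)=-1/2; μ^(3)=-41

((0, 0, 4); (1, 1, 0); (0, 3, 0))


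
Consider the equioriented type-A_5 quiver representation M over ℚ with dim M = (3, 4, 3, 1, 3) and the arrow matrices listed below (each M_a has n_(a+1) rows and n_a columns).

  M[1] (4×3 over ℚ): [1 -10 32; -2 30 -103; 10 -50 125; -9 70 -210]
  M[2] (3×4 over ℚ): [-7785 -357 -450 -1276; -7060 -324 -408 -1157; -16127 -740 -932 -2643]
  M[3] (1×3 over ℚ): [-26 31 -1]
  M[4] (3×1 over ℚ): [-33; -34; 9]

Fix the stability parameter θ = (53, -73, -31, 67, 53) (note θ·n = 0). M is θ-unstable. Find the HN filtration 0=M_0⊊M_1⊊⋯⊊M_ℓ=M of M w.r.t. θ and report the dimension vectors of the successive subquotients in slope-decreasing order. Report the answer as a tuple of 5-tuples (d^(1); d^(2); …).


Barcode: M ≅ I[1,1], I[1,3], I[1,5], I[2,2], I[2,3], I[5,5]^2. HN layers by μ_θ (5 steps, strictly decreasing):
  μ^(1)=60; μ^(2)=53; μ^(3)=-17; μ^(4)=-31; μ^(5)=-73

((0, 0, 0, 1, 1); (1, 0, 0, 0, 2); (2, 2, 2, 0, 0); (0, 0, 1, 0, 0); (0, 2, 0, 0, 0))


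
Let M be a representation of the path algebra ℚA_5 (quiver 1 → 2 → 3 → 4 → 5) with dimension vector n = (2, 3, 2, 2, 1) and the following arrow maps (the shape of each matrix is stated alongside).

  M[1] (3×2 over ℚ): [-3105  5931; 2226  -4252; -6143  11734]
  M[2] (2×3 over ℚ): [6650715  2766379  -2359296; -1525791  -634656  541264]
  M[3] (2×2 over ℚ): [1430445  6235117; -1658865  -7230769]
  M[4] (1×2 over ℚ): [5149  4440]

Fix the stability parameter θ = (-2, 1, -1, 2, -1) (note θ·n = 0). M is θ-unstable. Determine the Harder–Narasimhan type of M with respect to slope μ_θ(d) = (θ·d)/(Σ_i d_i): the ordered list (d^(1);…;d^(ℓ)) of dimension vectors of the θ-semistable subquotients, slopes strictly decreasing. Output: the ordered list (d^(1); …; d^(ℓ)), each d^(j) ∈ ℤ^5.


Via rank(M_{q-1}∘⋯∘M_p): M ≅ I[1,3], I[1,5], I[2,2], I[4,4].
μ_θ-semistable layers: μ^(1)=2; μ^(2)=1; μ^(3)=1/2; μ^(4)=0; μ^(5)=-2

((0, 0, 0, 1, 0); (0, 1, 0, 0, 0); (0, 0, 0, 1, 1); (0, 2, 2, 0, 0); (2, 0, 0, 0, 0))


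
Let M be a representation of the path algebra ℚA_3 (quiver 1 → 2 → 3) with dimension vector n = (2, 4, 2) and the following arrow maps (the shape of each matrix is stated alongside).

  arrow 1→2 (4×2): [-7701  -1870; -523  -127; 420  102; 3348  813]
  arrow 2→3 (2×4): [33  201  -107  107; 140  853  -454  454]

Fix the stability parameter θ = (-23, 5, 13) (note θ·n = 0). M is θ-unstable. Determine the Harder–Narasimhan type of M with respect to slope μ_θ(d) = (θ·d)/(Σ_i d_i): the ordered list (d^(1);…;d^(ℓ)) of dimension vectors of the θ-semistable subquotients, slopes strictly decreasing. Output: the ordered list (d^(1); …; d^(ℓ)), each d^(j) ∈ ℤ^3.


Barcode: M ≅ I[1,2], I[1,3], I[2,2], I[2,3]. HN layers by μ_θ (3 steps, strictly decreasing):
  μ^(1)=13; μ^(2)=5; μ^(3)=-23

((0, 0, 2); (0, 4, 0); (2, 0, 0))


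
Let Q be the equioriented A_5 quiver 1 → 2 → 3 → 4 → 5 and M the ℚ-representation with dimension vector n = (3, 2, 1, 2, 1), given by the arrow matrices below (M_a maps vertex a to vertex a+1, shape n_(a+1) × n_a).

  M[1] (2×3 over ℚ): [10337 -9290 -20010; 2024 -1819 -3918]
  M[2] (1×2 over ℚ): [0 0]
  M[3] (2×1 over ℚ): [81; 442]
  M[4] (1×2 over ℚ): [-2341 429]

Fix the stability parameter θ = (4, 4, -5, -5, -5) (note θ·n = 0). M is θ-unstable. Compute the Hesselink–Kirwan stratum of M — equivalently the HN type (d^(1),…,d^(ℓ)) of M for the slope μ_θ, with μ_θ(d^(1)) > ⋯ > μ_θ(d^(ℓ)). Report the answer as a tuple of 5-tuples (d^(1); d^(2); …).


Interval decomposition of M: I[1,1], I[1,2]^2, I[3,5], I[4,4].
HN type (ℓ=2): μ^(1)=4; μ^(2)=-5

((3, 2, 0, 0, 0); (0, 0, 1, 2, 1))


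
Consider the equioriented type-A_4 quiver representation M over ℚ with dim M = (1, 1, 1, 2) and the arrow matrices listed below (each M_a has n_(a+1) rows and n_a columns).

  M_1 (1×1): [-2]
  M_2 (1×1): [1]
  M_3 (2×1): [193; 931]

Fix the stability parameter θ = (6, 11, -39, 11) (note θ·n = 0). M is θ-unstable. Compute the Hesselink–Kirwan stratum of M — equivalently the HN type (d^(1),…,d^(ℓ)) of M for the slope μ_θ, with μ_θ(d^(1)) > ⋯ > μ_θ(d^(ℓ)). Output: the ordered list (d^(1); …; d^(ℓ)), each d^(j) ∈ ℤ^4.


Interval decomposition of M: I[1,4], I[4,4].
HN type (ℓ=2): μ^(1)=11; μ^(2)=-22/3

((0, 0, 0, 2); (1, 1, 1, 0))


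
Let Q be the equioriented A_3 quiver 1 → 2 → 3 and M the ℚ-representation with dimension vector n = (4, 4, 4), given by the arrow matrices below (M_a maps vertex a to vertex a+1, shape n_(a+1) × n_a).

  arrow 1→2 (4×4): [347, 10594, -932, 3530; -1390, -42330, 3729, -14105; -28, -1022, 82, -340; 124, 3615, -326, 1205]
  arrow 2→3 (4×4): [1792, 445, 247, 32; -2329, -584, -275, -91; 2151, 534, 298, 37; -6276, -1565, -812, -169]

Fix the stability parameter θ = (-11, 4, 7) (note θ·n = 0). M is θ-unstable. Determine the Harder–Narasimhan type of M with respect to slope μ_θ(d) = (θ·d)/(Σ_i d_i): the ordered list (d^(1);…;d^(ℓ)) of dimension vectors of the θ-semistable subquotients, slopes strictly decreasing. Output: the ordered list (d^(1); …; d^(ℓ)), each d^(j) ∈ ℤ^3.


Interval decomposition of M: I[1,1], I[1,3]^3, I[2,3].
HN type (ℓ=3): μ^(1)=7; μ^(2)=4; μ^(3)=-11

((0, 0, 4); (0, 4, 0); (4, 0, 0))


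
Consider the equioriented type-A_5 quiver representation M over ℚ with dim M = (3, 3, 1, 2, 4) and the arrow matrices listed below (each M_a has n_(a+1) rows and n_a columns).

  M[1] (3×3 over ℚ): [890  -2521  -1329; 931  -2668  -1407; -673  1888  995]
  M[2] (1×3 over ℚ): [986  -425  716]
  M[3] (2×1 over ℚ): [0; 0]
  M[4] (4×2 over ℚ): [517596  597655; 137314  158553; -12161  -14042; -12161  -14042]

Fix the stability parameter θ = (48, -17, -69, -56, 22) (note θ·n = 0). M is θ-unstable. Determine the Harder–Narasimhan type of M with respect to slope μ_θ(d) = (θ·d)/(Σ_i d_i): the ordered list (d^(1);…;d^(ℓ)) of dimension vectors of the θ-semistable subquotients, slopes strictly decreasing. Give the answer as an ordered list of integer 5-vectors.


Interval decomposition of M: I[1,2]^2, I[1,3], I[4,5]^2, I[5,5]^2.
HN type (ℓ=4): μ^(1)=22; μ^(2)=31/2; μ^(3)=-38/3; μ^(4)=-56

((0, 0, 0, 0, 4); (2, 2, 0, 0, 0); (1, 1, 1, 0, 0); (0, 0, 0, 2, 0))


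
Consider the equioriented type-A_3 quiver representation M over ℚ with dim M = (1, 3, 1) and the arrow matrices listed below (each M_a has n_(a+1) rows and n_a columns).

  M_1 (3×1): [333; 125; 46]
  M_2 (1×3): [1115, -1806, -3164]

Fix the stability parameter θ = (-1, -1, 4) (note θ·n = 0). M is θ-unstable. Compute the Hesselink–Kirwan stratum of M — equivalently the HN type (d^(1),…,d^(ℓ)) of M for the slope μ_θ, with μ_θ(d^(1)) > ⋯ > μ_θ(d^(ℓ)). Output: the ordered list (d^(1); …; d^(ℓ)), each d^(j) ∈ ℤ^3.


Interval decomposition of M: I[1,3], I[2,2]^2.
HN type (ℓ=2): μ^(1)=4; μ^(2)=-1

((0, 0, 1); (1, 3, 0))


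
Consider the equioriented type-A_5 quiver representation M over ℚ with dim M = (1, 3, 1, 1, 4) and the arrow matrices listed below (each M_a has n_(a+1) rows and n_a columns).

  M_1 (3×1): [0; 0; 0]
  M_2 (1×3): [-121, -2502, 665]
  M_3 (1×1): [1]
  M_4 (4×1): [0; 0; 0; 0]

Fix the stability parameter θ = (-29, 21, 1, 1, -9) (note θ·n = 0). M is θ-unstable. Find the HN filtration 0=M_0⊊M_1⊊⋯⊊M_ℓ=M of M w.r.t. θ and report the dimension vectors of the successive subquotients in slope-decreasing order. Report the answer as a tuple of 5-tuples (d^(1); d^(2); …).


Interval decomposition of M: I[1,1], I[2,2]^2, I[2,4], I[5,5]^4.
HN type (ℓ=4): μ^(1)=21; μ^(2)=23/3; μ^(3)=-9; μ^(4)=-29

((0, 2, 0, 0, 0); (0, 1, 1, 1, 0); (0, 0, 0, 0, 4); (1, 0, 0, 0, 0))


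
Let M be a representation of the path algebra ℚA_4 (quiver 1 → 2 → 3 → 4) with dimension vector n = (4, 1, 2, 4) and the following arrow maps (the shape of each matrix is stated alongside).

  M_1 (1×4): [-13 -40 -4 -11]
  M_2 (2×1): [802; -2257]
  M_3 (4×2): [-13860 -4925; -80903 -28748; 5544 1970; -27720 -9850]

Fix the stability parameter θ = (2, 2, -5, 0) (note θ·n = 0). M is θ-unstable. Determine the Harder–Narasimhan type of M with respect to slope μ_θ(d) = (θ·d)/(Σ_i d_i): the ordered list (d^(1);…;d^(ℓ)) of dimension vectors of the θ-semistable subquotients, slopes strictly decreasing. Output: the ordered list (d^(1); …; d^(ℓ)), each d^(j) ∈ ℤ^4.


Interval decomposition of M: I[1,1]^3, I[1,4], I[3,4], I[4,4]^2.
HN type (ℓ=4): μ^(1)=2; μ^(2)=0; μ^(3)=-1/3; μ^(4)=-5

((3, 0, 0, 0); (0, 0, 0, 4); (1, 1, 1, 0); (0, 0, 1, 0))
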